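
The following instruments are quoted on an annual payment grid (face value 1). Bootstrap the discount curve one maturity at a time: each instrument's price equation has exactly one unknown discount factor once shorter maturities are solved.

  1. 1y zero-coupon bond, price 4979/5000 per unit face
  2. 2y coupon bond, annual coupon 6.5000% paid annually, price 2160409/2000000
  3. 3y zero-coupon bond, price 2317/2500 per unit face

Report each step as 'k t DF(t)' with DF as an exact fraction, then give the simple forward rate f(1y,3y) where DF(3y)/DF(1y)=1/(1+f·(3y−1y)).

step 1 [1y] zero: DF = P = 4979/5000 ≈ 0.995800
step 2 [2y] bond c/1=13/200: DF=(2160409/2000000 − 13/200·(0.995800))/(1+13/200) = 1907/2000 ≈ 0.953500
step 3 [3y] zero: DF = P = 2317/2500 ≈ 0.926800

1 1 4979/5000
2 2 1907/2000
3 3 2317/2500
f(1y,3y) = ((4979/5000)/(2317/2500) − 1)/(2) = 345/9268 ≈ 3.7225%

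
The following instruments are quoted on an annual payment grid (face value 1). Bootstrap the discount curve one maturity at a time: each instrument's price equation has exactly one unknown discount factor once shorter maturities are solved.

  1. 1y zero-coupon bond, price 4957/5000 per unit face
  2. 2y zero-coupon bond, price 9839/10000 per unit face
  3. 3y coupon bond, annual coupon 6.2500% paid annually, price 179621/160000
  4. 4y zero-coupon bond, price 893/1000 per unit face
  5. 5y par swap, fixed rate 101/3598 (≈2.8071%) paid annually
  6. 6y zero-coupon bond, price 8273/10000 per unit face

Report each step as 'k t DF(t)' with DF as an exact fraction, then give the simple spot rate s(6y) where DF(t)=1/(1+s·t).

step 1 [1y] zero: DF = P = 4957/5000 ≈ 0.991400
step 2 [2y] zero: DF = P = 9839/10000 ≈ 0.983900
step 3 [3y] bond c/1=1/16: DF=(179621/160000 − 1/16·(0.991400+0.983900))/(1+1/16) = 2351/2500 ≈ 0.940400
step 4 [4y] zero: DF = P = 893/1000 ≈ 0.893000
step 5 [5y] swap r/1=101/3598: DF=(1 − 101/3598·(0.991400+0.983900+0.940400+0.893000))/(1+101/3598) = 8687/10000 ≈ 0.868700
step 6 [6y] zero: DF = P = 8273/10000 ≈ 0.827300

1 1 4957/5000
2 2 9839/10000
3 3 2351/2500
4 4 893/1000
5 5 8687/10000
6 6 8273/10000
s(6y) = (1/(8273/10000) − 1)/(6) = 1727/49638 ≈ 3.4792%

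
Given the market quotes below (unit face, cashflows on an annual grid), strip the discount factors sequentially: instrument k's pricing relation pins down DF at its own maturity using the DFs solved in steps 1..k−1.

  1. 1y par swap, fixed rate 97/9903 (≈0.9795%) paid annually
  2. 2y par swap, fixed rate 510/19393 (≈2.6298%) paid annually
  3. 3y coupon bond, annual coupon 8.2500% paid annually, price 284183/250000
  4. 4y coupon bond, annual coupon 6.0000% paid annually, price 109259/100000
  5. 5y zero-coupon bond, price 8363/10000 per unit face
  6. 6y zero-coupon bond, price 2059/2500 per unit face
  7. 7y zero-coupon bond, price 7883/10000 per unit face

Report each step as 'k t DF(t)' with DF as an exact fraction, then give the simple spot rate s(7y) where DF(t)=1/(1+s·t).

1 1 9903/10000
2 2 949/1000
3 3 9023/10000
4 4 8699/10000
5 5 8363/10000
6 6 2059/2500
7 7 7883/10000
s(7y) = (1/(7883/10000) − 1)/(7) = 2117/55181 ≈ 3.8365%

step 1 [1y] swap r/1=97/9903: DF=(1 − 97/9903·(0))/(1+97/9903) = 9903/10000 ≈ 0.990300
step 2 [2y] swap r/1=510/19393: DF=(1 − 510/19393·(0.990300))/(1+510/19393) = 949/1000 ≈ 0.949000
step 3 [3y] bond c/1=33/400: DF=(284183/250000 − 33/400·(0.990300+0.949000))/(1+33/400) = 9023/10000 ≈ 0.902300
step 4 [4y] bond c/1=3/50: DF=(109259/100000 − 3/50·(0.990300+0.949000+0.902300))/(1+3/50) = 8699/10000 ≈ 0.869900
step 5 [5y] zero: DF = P = 8363/10000 ≈ 0.836300
step 6 [6y] zero: DF = P = 2059/2500 ≈ 0.823600
step 7 [7y] zero: DF = P = 7883/10000 ≈ 0.788300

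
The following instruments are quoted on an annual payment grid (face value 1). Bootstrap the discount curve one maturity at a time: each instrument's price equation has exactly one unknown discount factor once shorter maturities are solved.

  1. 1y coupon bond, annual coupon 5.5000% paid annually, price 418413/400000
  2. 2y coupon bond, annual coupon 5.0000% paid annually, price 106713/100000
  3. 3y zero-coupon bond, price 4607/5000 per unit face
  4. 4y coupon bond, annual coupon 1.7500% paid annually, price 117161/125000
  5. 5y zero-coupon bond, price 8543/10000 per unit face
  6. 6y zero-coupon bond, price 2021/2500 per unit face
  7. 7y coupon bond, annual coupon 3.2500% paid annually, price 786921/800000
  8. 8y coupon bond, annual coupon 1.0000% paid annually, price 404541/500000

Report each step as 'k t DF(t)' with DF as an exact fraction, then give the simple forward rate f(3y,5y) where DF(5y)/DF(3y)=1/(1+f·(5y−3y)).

1 1 1983/2000
2 2 9691/10000
3 3 4607/5000
4 4 2179/2500
5 5 8543/10000
6 6 2021/2500
7 7 3911/5000
8 8 7397/10000
f(3y,5y) = ((4607/5000)/(8543/10000) − 1)/(2) = 671/17086 ≈ 3.9272%

step 1 [1y] bond c/1=11/200: DF=(418413/400000 − 11/200·(0))/(1+11/200) = 1983/2000 ≈ 0.991500
step 2 [2y] bond c/1=1/20: DF=(106713/100000 − 1/20·(0.991500))/(1+1/20) = 9691/10000 ≈ 0.969100
step 3 [3y] zero: DF = P = 4607/5000 ≈ 0.921400
step 4 [4y] bond c/1=7/400: DF=(117161/125000 − 7/400·(0.991500+0.969100+0.921400))/(1+7/400) = 2179/2500 ≈ 0.871600
step 5 [5y] zero: DF = P = 8543/10000 ≈ 0.854300
step 6 [6y] zero: DF = P = 2021/2500 ≈ 0.808400
step 7 [7y] bond c/1=13/400: DF=(786921/800000 − 13/400·(0.991500+0.969100+0.921400+0.871600+0.854300+0.808400))/(1+13/400) = 3911/5000 ≈ 0.782200
step 8 [8y] bond c/1=1/100: DF=(404541/500000 − 1/100·(0.991500+0.969100+0.921400+0.871600+0.854300+0.808400+0.782200))/(1+1/100) = 7397/10000 ≈ 0.739700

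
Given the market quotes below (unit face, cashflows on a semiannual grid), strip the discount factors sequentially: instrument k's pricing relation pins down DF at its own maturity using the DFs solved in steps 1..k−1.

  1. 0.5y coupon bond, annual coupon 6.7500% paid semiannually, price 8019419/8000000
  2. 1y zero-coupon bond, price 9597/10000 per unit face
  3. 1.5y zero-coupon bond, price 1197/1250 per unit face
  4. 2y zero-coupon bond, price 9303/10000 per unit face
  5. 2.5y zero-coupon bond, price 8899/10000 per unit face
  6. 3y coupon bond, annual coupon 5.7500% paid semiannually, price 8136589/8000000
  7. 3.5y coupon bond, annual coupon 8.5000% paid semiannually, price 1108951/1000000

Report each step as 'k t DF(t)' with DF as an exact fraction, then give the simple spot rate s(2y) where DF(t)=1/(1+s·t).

1 1/2 9697/10000
2 1 9597/10000
3 3/2 1197/1250
4 2 9303/10000
5 5/2 8899/10000
6 3 8571/10000
7 7/2 8369/10000
s(2y) = (1/(9303/10000) − 1)/(2) = 697/18606 ≈ 3.7461%

step 1 [0.5y] bond c/2=27/800: DF=(8019419/8000000 − 27/800·(0))/(1+27/800) = 9697/10000 ≈ 0.969700
step 2 [1y] zero: DF = P = 9597/10000 ≈ 0.959700
step 3 [1.5y] zero: DF = P = 1197/1250 ≈ 0.957600
step 4 [2y] zero: DF = P = 9303/10000 ≈ 0.930300
step 5 [2.5y] zero: DF = P = 8899/10000 ≈ 0.889900
step 6 [3y] bond c/2=23/800: DF=(8136589/8000000 − 23/800·(0.969700+0.959700+0.957600+0.930300+0.889900))/(1+23/800) = 8571/10000 ≈ 0.857100
step 7 [3.5y] bond c/2=17/400: DF=(1108951/1000000 − 17/400·(0.969700+0.959700+0.957600+0.930300+0.889900+0.857100))/(1+17/400) = 8369/10000 ≈ 0.836900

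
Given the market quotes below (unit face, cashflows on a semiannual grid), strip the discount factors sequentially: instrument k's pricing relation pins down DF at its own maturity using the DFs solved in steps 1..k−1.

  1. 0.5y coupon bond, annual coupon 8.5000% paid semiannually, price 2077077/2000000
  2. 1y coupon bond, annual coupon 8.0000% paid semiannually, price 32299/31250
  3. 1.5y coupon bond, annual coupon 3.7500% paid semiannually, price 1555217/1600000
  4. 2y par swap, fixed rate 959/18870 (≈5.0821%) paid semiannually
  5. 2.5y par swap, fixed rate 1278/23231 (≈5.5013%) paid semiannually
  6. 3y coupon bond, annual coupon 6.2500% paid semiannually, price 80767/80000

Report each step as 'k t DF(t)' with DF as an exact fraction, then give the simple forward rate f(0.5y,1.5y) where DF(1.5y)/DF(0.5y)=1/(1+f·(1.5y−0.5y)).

step 1 [0.5y] bond c/2=17/400: DF=(2077077/2000000 − 17/400·(0))/(1+17/400) = 4981/5000 ≈ 0.996200
step 2 [1y] bond c/2=1/25: DF=(32299/31250 − 1/25·(0.996200))/(1+1/25) = 1911/2000 ≈ 0.955500
step 3 [1.5y] bond c/2=3/160: DF=(1555217/1600000 − 3/160·(0.996200+0.955500))/(1+3/160) = 4591/5000 ≈ 0.918200
step 4 [2y] swap r/2=959/37740: DF=(1 − 959/37740·(0.996200+0.955500+0.918200))/(1+959/37740) = 9041/10000 ≈ 0.904100
step 5 [2.5y] swap r/2=639/23231: DF=(1 − 639/23231·(0.996200+0.955500+0.918200+0.904100))/(1+639/23231) = 4361/5000 ≈ 0.872200
step 6 [3y] bond c/2=1/32: DF=(80767/80000 − 1/32·(0.996200+0.955500+0.918200+0.904100+0.872200))/(1+1/32) = 4191/5000 ≈ 0.838200

1 1/2 4981/5000
2 1 1911/2000
3 3/2 4591/5000
4 2 9041/10000
5 5/2 4361/5000
6 3 4191/5000
f(0.5y,1.5y) = ((4981/5000)/(4591/5000) − 1)/(1) = 390/4591 ≈ 8.4949%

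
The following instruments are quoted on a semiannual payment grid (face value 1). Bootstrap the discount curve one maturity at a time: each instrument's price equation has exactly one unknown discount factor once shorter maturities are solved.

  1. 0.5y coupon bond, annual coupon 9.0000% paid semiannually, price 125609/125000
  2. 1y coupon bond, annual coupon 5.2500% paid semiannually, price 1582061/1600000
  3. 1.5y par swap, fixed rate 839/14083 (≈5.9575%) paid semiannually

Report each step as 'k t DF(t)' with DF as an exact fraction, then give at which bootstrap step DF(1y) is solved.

step 1 [0.5y] bond c/2=9/200: DF=(125609/125000 − 9/200·(0))/(1+9/200) = 601/625 ≈ 0.961600
step 2 [1y] bond c/2=21/800: DF=(1582061/1600000 − 21/800·(0.961600))/(1+21/800) = 9389/10000 ≈ 0.938900
step 3 [1.5y] swap r/2=839/28166: DF=(1 − 839/28166·(0.961600+0.938900))/(1+839/28166) = 9161/10000 ≈ 0.916100

1 1/2 601/625
2 1 9389/10000
3 3/2 9161/10000
DF(1y) is solved at step 2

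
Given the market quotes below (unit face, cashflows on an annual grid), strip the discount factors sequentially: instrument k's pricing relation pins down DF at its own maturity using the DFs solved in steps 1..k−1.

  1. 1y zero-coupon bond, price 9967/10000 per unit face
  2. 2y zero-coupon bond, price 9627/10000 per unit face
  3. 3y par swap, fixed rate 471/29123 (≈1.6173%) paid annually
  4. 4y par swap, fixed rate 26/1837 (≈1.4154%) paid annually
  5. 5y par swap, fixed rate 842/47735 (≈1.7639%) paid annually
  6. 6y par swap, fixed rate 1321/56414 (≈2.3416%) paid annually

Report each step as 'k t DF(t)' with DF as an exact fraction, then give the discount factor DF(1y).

1 1 9967/10000
2 2 9627/10000
3 3 9529/10000
4 4 4727/5000
5 5 4579/5000
6 6 8679/10000
DF(1y) = 9967/10000 ≈ 0.996700

step 1 [1y] zero: DF = P = 9967/10000 ≈ 0.996700
step 2 [2y] zero: DF = P = 9627/10000 ≈ 0.962700
step 3 [3y] swap r/1=471/29123: DF=(1 − 471/29123·(0.996700+0.962700))/(1+471/29123) = 9529/10000 ≈ 0.952900
step 4 [4y] swap r/1=26/1837: DF=(1 − 26/1837·(0.996700+0.962700+0.952900))/(1+26/1837) = 4727/5000 ≈ 0.945400
step 5 [5y] swap r/1=842/47735: DF=(1 − 842/47735·(0.996700+0.962700+0.952900+0.945400))/(1+842/47735) = 4579/5000 ≈ 0.915800
step 6 [6y] swap r/1=1321/56414: DF=(1 − 1321/56414·(0.996700+0.962700+0.952900+0.945400+0.915800))/(1+1321/56414) = 8679/10000 ≈ 0.867900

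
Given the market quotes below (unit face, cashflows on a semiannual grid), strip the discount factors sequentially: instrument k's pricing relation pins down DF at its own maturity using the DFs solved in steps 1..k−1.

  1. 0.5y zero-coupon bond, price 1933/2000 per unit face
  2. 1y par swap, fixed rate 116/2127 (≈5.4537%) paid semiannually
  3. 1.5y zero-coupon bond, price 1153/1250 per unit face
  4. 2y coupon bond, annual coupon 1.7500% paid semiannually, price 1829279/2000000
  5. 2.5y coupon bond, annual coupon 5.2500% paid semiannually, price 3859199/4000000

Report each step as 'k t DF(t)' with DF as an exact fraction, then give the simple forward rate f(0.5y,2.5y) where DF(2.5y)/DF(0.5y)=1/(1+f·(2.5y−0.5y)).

step 1 [0.5y] zero: DF = P = 1933/2000 ≈ 0.966500
step 2 [1y] swap r/2=58/2127: DF=(1 − 58/2127·(0.966500))/(1+58/2127) = 4739/5000 ≈ 0.947800
step 3 [1.5y] zero: DF = P = 1153/1250 ≈ 0.922400
step 4 [2y] bond c/2=7/800: DF=(1829279/2000000 − 7/800·(0.966500+0.947800+0.922400))/(1+7/800) = 8821/10000 ≈ 0.882100
step 5 [2.5y] bond c/2=21/800: DF=(3859199/4000000 − 21/800·(0.966500+0.947800+0.922400+0.882100))/(1+21/800) = 169/200 ≈ 0.845000

1 1/2 1933/2000
2 1 4739/5000
3 3/2 1153/1250
4 2 8821/10000
5 5/2 169/200
f(0.5y,2.5y) = ((1933/2000)/(169/200) − 1)/(2) = 243/3380 ≈ 7.1893%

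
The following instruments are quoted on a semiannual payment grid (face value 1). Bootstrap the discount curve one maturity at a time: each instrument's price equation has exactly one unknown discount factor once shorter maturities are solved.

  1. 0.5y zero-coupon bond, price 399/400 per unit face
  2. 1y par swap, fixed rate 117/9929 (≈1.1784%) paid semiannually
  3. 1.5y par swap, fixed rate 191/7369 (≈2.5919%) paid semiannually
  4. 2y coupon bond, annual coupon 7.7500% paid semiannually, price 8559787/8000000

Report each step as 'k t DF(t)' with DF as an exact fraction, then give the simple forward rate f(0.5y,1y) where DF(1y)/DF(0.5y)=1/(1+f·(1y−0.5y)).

1 1/2 399/400
2 1 9883/10000
3 3/2 4809/5000
4 2 9201/10000
f(0.5y,1y) = ((399/400)/(9883/10000) − 1)/(1/2) = 184/9883 ≈ 1.8618%

step 1 [0.5y] zero: DF = P = 399/400 ≈ 0.997500
step 2 [1y] swap r/2=117/19858: DF=(1 − 117/19858·(0.997500))/(1+117/19858) = 9883/10000 ≈ 0.988300
step 3 [1.5y] swap r/2=191/14738: DF=(1 − 191/14738·(0.997500+0.988300))/(1+191/14738) = 4809/5000 ≈ 0.961800
step 4 [2y] bond c/2=31/800: DF=(8559787/8000000 − 31/800·(0.997500+0.988300+0.961800))/(1+31/800) = 9201/10000 ≈ 0.920100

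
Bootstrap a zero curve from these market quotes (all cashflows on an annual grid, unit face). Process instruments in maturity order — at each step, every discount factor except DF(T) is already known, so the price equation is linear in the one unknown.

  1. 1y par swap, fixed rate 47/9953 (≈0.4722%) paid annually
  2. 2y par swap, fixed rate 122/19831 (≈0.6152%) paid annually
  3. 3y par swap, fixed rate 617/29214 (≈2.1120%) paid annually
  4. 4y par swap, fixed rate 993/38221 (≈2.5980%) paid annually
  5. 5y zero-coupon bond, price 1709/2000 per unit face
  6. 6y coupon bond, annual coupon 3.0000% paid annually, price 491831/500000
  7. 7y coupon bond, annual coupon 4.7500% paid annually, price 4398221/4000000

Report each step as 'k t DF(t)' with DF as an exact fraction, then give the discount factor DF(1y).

step 1 [1y] swap r/1=47/9953: DF=(1 − 47/9953·(0))/(1+47/9953) = 9953/10000 ≈ 0.995300
step 2 [2y] swap r/1=122/19831: DF=(1 − 122/19831·(0.995300))/(1+122/19831) = 4939/5000 ≈ 0.987800
step 3 [3y] swap r/1=617/29214: DF=(1 − 617/29214·(0.995300+0.987800))/(1+617/29214) = 9383/10000 ≈ 0.938300
step 4 [4y] swap r/1=993/38221: DF=(1 − 993/38221·(0.995300+0.987800+0.938300))/(1+993/38221) = 9007/10000 ≈ 0.900700
step 5 [5y] zero: DF = P = 1709/2000 ≈ 0.854500
step 6 [6y] bond c/1=3/100: DF=(491831/500000 − 3/100·(0.995300+0.987800+0.938300+0.900700+0.854500))/(1+3/100) = 2047/2500 ≈ 0.818800
step 7 [7y] bond c/1=19/400: DF=(4398221/4000000 − 19/400·(0.995300+0.987800+0.938300+0.900700+0.854500+0.818800))/(1+19/400) = 1601/2000 ≈ 0.800500

1 1 9953/10000
2 2 4939/5000
3 3 9383/10000
4 4 9007/10000
5 5 1709/2000
6 6 2047/2500
7 7 1601/2000
DF(1y) = 9953/10000 ≈ 0.995300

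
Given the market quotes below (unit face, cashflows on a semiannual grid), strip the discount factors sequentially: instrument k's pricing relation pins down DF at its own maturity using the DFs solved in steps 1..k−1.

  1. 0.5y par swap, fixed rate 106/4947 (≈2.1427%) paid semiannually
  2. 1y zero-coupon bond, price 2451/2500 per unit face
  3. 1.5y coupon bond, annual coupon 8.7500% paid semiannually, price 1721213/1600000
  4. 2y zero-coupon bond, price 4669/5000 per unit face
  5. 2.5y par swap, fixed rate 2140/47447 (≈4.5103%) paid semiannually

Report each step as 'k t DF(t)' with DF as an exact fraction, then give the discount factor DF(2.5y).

1 1/2 4947/5000
2 1 2451/2500
3 3/2 9481/10000
4 2 4669/5000
5 5/2 893/1000
DF(2.5y) = 893/1000 ≈ 0.893000

step 1 [0.5y] swap r/2=53/4947: DF=(1 − 53/4947·(0))/(1+53/4947) = 4947/5000 ≈ 0.989400
step 2 [1y] zero: DF = P = 2451/2500 ≈ 0.980400
step 3 [1.5y] bond c/2=7/160: DF=(1721213/1600000 − 7/160·(0.989400+0.980400))/(1+7/160) = 9481/10000 ≈ 0.948100
step 4 [2y] zero: DF = P = 4669/5000 ≈ 0.933800
step 5 [2.5y] swap r/2=1070/47447: DF=(1 − 1070/47447·(0.989400+0.980400+0.948100+0.933800))/(1+1070/47447) = 893/1000 ≈ 0.893000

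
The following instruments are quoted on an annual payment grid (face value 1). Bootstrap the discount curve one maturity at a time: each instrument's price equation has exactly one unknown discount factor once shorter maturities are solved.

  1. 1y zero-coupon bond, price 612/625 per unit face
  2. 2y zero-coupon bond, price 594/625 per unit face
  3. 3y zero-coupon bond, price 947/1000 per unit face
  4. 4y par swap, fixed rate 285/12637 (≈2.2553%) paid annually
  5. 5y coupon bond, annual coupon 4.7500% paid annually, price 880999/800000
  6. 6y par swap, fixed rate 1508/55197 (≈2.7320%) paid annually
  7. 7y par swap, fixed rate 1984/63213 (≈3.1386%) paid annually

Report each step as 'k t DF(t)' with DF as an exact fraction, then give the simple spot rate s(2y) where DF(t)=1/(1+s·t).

step 1 [1y] zero: DF = P = 612/625 ≈ 0.979200
step 2 [2y] zero: DF = P = 594/625 ≈ 0.950400
step 3 [3y] zero: DF = P = 947/1000 ≈ 0.947000
step 4 [4y] swap r/1=285/12637: DF=(1 − 285/12637·(0.979200+0.950400+0.947000))/(1+285/12637) = 1829/2000 ≈ 0.914500
step 5 [5y] bond c/1=19/400: DF=(880999/800000 − 19/400·(0.979200+0.950400+0.947000+0.914500))/(1+19/400) = 4397/5000 ≈ 0.879400
step 6 [6y] swap r/1=1508/55197: DF=(1 − 1508/55197·(0.979200+0.950400+0.947000+0.914500+0.879400))/(1+1508/55197) = 2123/2500 ≈ 0.849200
step 7 [7y] swap r/1=1984/63213: DF=(1 − 1984/63213·(0.979200+0.950400+0.947000+0.914500+0.879400+0.849200))/(1+1984/63213) = 501/625 ≈ 0.801600

1 1 612/625
2 2 594/625
3 3 947/1000
4 4 1829/2000
5 5 4397/5000
6 6 2123/2500
7 7 501/625
s(2y) = (1/(594/625) − 1)/(2) = 31/1188 ≈ 2.6094%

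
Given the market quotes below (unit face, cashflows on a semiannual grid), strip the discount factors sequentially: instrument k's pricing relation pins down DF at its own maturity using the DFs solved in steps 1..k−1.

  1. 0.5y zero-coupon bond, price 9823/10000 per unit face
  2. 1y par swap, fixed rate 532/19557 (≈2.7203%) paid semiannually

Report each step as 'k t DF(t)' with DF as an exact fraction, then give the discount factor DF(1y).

1 1/2 9823/10000
2 1 4867/5000
DF(1y) = 4867/5000 ≈ 0.973400

step 1 [0.5y] zero: DF = P = 9823/10000 ≈ 0.982300
step 2 [1y] swap r/2=266/19557: DF=(1 − 266/19557·(0.982300))/(1+266/19557) = 4867/5000 ≈ 0.973400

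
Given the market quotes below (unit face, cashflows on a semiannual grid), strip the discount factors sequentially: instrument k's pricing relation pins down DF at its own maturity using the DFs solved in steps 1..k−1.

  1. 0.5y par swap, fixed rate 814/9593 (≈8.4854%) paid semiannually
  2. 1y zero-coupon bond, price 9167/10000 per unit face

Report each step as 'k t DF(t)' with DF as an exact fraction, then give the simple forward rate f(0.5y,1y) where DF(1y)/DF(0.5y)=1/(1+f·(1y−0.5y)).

1 1/2 9593/10000
2 1 9167/10000
f(0.5y,1y) = ((9593/10000)/(9167/10000) − 1)/(1/2) = 852/9167 ≈ 9.2942%

step 1 [0.5y] swap r/2=407/9593: DF=(1 − 407/9593·(0))/(1+407/9593) = 9593/10000 ≈ 0.959300
step 2 [1y] zero: DF = P = 9167/10000 ≈ 0.916700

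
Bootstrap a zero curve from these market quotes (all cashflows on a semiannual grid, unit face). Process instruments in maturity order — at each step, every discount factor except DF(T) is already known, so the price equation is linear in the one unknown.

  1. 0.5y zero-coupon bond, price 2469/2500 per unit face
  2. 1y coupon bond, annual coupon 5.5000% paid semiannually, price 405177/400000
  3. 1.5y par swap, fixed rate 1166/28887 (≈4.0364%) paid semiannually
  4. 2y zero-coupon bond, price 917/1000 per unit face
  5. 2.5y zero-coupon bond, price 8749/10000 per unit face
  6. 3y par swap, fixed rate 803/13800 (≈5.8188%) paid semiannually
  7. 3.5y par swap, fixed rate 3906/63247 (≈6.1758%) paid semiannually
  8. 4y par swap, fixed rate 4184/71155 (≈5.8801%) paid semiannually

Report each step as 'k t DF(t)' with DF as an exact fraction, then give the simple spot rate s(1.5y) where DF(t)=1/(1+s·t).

1 1/2 2469/2500
2 1 4797/5000
3 3/2 9417/10000
4 2 917/1000
5 5/2 8749/10000
6 3 4197/5000
7 7/2 8047/10000
8 4 1977/2500
s(1.5y) = (1/(9417/10000) − 1)/(3/2) = 1166/28251 ≈ 4.1273%

step 1 [0.5y] zero: DF = P = 2469/2500 ≈ 0.987600
step 2 [1y] bond c/2=11/400: DF=(405177/400000 − 11/400·(0.987600))/(1+11/400) = 4797/5000 ≈ 0.959400
step 3 [1.5y] swap r/2=583/28887: DF=(1 − 583/28887·(0.987600+0.959400))/(1+583/28887) = 9417/10000 ≈ 0.941700
step 4 [2y] zero: DF = P = 917/1000 ≈ 0.917000
step 5 [2.5y] zero: DF = P = 8749/10000 ≈ 0.874900
step 6 [3y] swap r/2=803/27600: DF=(1 − 803/27600·(0.987600+0.959400+0.941700+0.917000+0.874900))/(1+803/27600) = 4197/5000 ≈ 0.839400
step 7 [3.5y] swap r/2=1953/63247: DF=(1 − 1953/63247·(0.987600+0.959400+0.941700+0.917000+0.874900+0.839400))/(1+1953/63247) = 8047/10000 ≈ 0.804700
step 8 [4y] swap r/2=2092/71155: DF=(1 − 2092/71155·(0.987600+0.959400+0.941700+0.917000+0.874900+0.839400+0.804700))/(1+2092/71155) = 1977/2500 ≈ 0.790800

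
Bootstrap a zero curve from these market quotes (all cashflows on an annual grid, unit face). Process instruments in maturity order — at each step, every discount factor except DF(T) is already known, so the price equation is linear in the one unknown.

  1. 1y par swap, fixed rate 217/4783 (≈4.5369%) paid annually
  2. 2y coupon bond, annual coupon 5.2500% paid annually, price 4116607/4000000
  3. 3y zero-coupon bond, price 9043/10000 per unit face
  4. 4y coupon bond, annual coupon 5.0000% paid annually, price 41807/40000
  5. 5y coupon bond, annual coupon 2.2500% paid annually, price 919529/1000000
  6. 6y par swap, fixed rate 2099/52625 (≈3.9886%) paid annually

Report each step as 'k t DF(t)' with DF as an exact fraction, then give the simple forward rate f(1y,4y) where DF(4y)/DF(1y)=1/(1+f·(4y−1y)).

step 1 [1y] swap r/1=217/4783: DF=(1 − 217/4783·(0))/(1+217/4783) = 4783/5000 ≈ 0.956600
step 2 [2y] bond c/1=21/400: DF=(4116607/4000000 − 21/400·(0.956600))/(1+21/400) = 9301/10000 ≈ 0.930100
step 3 [3y] zero: DF = P = 9043/10000 ≈ 0.904300
step 4 [4y] bond c/1=1/20: DF=(41807/40000 − 1/20·(0.956600+0.930100+0.904300))/(1+1/20) = 69/80 ≈ 0.862500
step 5 [5y] bond c/1=9/400: DF=(919529/1000000 − 9/400·(0.956600+0.930100+0.904300+0.862500))/(1+9/400) = 8189/10000 ≈ 0.818900
step 6 [6y] swap r/1=2099/52625: DF=(1 − 2099/52625·(0.956600+0.930100+0.904300+0.862500+0.818900))/(1+2099/52625) = 7901/10000 ≈ 0.790100

1 1 4783/5000
2 2 9301/10000
3 3 9043/10000
4 4 69/80
5 5 8189/10000
6 6 7901/10000
f(1y,4y) = ((4783/5000)/(69/80) − 1)/(3) = 941/25875 ≈ 3.6367%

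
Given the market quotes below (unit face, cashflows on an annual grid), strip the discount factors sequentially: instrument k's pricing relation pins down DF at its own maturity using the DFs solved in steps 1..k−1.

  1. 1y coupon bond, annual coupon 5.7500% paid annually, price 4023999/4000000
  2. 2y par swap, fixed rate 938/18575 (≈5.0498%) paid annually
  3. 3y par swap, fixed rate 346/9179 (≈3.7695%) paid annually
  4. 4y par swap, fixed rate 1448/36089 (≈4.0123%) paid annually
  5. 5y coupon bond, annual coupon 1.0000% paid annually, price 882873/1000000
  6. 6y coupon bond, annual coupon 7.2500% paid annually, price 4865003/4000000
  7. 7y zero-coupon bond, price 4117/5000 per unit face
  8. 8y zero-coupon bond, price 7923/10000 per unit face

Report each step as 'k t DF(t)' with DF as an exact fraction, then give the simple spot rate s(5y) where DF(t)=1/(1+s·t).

step 1 [1y] bond c/1=23/400: DF=(4023999/4000000 − 23/400·(0))/(1+23/400) = 9513/10000 ≈ 0.951300
step 2 [2y] swap r/1=938/18575: DF=(1 − 938/18575·(0.951300))/(1+938/18575) = 4531/5000 ≈ 0.906200
step 3 [3y] swap r/1=346/9179: DF=(1 − 346/9179·(0.951300+0.906200))/(1+346/9179) = 4481/5000 ≈ 0.896200
step 4 [4y] swap r/1=1448/36089: DF=(1 − 1448/36089·(0.951300+0.906200+0.896200))/(1+1448/36089) = 1069/1250 ≈ 0.855200
step 5 [5y] bond c/1=1/100: DF=(882873/1000000 − 1/100·(0.951300+0.906200+0.896200+0.855200))/(1+1/100) = 524/625 ≈ 0.838400
step 6 [6y] bond c/1=29/400: DF=(4865003/4000000 − 29/400·(0.951300+0.906200+0.896200+0.855200+0.838400))/(1+29/400) = 4167/5000 ≈ 0.833400
step 7 [7y] zero: DF = P = 4117/5000 ≈ 0.823400
step 8 [8y] zero: DF = P = 7923/10000 ≈ 0.792300

1 1 9513/10000
2 2 4531/5000
3 3 4481/5000
4 4 1069/1250
5 5 524/625
6 6 4167/5000
7 7 4117/5000
8 8 7923/10000
s(5y) = (1/(524/625) − 1)/(5) = 101/2620 ≈ 3.8550%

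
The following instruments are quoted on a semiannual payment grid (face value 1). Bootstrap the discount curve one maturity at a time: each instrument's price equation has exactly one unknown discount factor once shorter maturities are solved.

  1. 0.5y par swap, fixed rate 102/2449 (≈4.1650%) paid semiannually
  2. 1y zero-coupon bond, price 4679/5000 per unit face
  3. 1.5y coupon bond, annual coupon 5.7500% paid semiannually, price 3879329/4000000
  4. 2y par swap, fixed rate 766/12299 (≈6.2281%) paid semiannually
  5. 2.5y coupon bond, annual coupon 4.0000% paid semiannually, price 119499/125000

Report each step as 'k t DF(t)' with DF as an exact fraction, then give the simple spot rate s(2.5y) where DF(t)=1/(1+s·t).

1 1/2 2449/2500
2 1 4679/5000
3 3/2 2223/2500
4 2 8851/10000
5 5/2 8649/10000
s(2.5y) = (1/(8649/10000) − 1)/(5/2) = 2702/43245 ≈ 6.2481%

step 1 [0.5y] swap r/2=51/2449: DF=(1 − 51/2449·(0))/(1+51/2449) = 2449/2500 ≈ 0.979600
step 2 [1y] zero: DF = P = 4679/5000 ≈ 0.935800
step 3 [1.5y] bond c/2=23/800: DF=(3879329/4000000 − 23/800·(0.979600+0.935800))/(1+23/800) = 2223/2500 ≈ 0.889200
step 4 [2y] swap r/2=383/12299: DF=(1 − 383/12299·(0.979600+0.935800+0.889200))/(1+383/12299) = 8851/10000 ≈ 0.885100
step 5 [2.5y] bond c/2=1/50: DF=(119499/125000 − 1/50·(0.979600+0.935800+0.889200+0.885100))/(1+1/50) = 8649/10000 ≈ 0.864900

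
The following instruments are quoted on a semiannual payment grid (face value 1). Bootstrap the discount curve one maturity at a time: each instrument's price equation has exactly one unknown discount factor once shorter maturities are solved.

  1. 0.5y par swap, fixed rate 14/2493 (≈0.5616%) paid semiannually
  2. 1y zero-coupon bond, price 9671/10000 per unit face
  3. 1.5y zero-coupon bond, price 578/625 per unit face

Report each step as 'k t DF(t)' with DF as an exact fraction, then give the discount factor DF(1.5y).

step 1 [0.5y] swap r/2=7/2493: DF=(1 − 7/2493·(0))/(1+7/2493) = 2493/2500 ≈ 0.997200
step 2 [1y] zero: DF = P = 9671/10000 ≈ 0.967100
step 3 [1.5y] zero: DF = P = 578/625 ≈ 0.924800

1 1/2 2493/2500
2 1 9671/10000
3 3/2 578/625
DF(1.5y) = 578/625 ≈ 0.924800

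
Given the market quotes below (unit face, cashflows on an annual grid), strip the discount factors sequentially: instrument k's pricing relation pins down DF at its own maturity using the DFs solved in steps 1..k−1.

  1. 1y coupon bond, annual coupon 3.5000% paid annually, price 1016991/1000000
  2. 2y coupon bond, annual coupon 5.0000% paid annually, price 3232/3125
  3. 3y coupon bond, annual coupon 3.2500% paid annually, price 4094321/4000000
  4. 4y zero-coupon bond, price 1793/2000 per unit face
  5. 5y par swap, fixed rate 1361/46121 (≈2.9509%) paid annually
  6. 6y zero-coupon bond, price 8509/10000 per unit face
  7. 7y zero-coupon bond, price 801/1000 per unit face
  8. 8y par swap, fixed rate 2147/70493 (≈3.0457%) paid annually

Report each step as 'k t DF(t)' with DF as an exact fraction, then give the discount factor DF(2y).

step 1 [1y] bond c/1=7/200: DF=(1016991/1000000 − 7/200·(0))/(1+7/200) = 4913/5000 ≈ 0.982600
step 2 [2y] bond c/1=1/20: DF=(3232/3125 − 1/20·(0.982600))/(1+1/20) = 4691/5000 ≈ 0.938200
step 3 [3y] bond c/1=13/400: DF=(4094321/4000000 − 13/400·(0.982600+0.938200))/(1+13/400) = 9309/10000 ≈ 0.930900
step 4 [4y] zero: DF = P = 1793/2000 ≈ 0.896500
step 5 [5y] swap r/1=1361/46121: DF=(1 − 1361/46121·(0.982600+0.938200+0.930900+0.896500))/(1+1361/46121) = 8639/10000 ≈ 0.863900
step 6 [6y] zero: DF = P = 8509/10000 ≈ 0.850900
step 7 [7y] zero: DF = P = 801/1000 ≈ 0.801000
step 8 [8y] swap r/1=2147/70493: DF=(1 − 2147/70493·(0.982600+0.938200+0.930900+0.896500+0.863900+0.850900+0.801000))/(1+2147/70493) = 7853/10000 ≈ 0.785300

1 1 4913/5000
2 2 4691/5000
3 3 9309/10000
4 4 1793/2000
5 5 8639/10000
6 6 8509/10000
7 7 801/1000
8 8 7853/10000
DF(2y) = 4691/5000 ≈ 0.938200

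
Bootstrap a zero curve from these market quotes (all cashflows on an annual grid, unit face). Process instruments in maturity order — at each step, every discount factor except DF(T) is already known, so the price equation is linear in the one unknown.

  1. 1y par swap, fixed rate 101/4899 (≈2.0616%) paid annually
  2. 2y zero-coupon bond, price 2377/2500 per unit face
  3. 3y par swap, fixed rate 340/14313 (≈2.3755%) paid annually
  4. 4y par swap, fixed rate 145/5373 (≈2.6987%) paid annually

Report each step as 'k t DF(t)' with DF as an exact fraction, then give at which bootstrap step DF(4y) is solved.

1 1 4899/5000
2 2 2377/2500
3 3 233/250
4 4 1797/2000
DF(4y) is solved at step 4

step 1 [1y] swap r/1=101/4899: DF=(1 − 101/4899·(0))/(1+101/4899) = 4899/5000 ≈ 0.979800
step 2 [2y] zero: DF = P = 2377/2500 ≈ 0.950800
step 3 [3y] swap r/1=340/14313: DF=(1 − 340/14313·(0.979800+0.950800))/(1+340/14313) = 233/250 ≈ 0.932000
step 4 [4y] swap r/1=145/5373: DF=(1 − 145/5373·(0.979800+0.950800+0.932000))/(1+145/5373) = 1797/2000 ≈ 0.898500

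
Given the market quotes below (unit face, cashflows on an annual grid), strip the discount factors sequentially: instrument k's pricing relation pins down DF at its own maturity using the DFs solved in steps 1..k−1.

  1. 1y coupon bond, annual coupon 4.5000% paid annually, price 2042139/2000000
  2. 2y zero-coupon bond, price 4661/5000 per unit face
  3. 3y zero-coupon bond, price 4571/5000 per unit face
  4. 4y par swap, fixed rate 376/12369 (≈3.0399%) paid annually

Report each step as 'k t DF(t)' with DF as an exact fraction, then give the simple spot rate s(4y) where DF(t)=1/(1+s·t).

step 1 [1y] bond c/1=9/200: DF=(2042139/2000000 − 9/200·(0))/(1+9/200) = 9771/10000 ≈ 0.977100
step 2 [2y] zero: DF = P = 4661/5000 ≈ 0.932200
step 3 [3y] zero: DF = P = 4571/5000 ≈ 0.914200
step 4 [4y] swap r/1=376/12369: DF=(1 − 376/12369·(0.977100+0.932200+0.914200))/(1+376/12369) = 1109/1250 ≈ 0.887200

1 1 9771/10000
2 2 4661/5000
3 3 4571/5000
4 4 1109/1250
s(4y) = (1/(1109/1250) − 1)/(4) = 141/4436 ≈ 3.1785%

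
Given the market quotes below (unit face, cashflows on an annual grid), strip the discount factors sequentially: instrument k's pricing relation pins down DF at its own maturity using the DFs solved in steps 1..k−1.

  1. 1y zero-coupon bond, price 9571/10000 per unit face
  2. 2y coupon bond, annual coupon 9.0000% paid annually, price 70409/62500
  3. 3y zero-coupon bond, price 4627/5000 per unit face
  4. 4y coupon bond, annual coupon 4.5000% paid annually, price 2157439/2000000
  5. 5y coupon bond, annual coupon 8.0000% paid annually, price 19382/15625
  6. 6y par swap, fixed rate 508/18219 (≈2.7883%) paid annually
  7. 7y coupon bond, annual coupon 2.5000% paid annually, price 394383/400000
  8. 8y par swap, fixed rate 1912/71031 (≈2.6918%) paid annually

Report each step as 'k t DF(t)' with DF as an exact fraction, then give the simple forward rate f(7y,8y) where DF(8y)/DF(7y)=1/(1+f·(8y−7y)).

1 1 9571/10000
2 2 1909/2000
3 3 4627/5000
4 4 9101/10000
5 5 871/1000
6 6 2119/2500
7 7 4143/5000
8 8 1011/1250
f(7y,8y) = ((4143/5000)/(1011/1250) − 1)/(1) = 33/1348 ≈ 2.4481%

step 1 [1y] zero: DF = P = 9571/10000 ≈ 0.957100
step 2 [2y] bond c/1=9/100: DF=(70409/62500 − 9/100·(0.957100))/(1+9/100) = 1909/2000 ≈ 0.954500
step 3 [3y] zero: DF = P = 4627/5000 ≈ 0.925400
step 4 [4y] bond c/1=9/200: DF=(2157439/2000000 − 9/200·(0.957100+0.954500+0.925400))/(1+9/200) = 9101/10000 ≈ 0.910100
step 5 [5y] bond c/1=2/25: DF=(19382/15625 − 2/25·(0.957100+0.954500+0.925400+0.910100))/(1+2/25) = 871/1000 ≈ 0.871000
step 6 [6y] swap r/1=508/18219: DF=(1 − 508/18219·(0.957100+0.954500+0.925400+0.910100+0.871000))/(1+508/18219) = 2119/2500 ≈ 0.847600
step 7 [7y] bond c/1=1/40: DF=(394383/400000 − 1/40·(0.957100+0.954500+0.925400+0.910100+0.871000+0.847600))/(1+1/40) = 4143/5000 ≈ 0.828600
step 8 [8y] swap r/1=1912/71031: DF=(1 − 1912/71031·(0.957100+0.954500+0.925400+0.910100+0.871000+0.847600+0.828600))/(1+1912/71031) = 1011/1250 ≈ 0.808800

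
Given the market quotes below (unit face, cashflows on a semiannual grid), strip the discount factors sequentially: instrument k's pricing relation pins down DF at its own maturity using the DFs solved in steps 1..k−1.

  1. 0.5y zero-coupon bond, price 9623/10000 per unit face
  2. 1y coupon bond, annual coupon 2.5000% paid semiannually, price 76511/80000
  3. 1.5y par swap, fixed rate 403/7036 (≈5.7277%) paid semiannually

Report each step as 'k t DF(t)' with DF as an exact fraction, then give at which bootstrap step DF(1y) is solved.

step 1 [0.5y] zero: DF = P = 9623/10000 ≈ 0.962300
step 2 [1y] bond c/2=1/80: DF=(76511/80000 − 1/80·(0.962300))/(1+1/80) = 9327/10000 ≈ 0.932700
step 3 [1.5y] swap r/2=403/14072: DF=(1 − 403/14072·(0.962300+0.932700))/(1+403/14072) = 4597/5000 ≈ 0.919400

1 1/2 9623/10000
2 1 9327/10000
3 3/2 4597/5000
DF(1y) is solved at step 2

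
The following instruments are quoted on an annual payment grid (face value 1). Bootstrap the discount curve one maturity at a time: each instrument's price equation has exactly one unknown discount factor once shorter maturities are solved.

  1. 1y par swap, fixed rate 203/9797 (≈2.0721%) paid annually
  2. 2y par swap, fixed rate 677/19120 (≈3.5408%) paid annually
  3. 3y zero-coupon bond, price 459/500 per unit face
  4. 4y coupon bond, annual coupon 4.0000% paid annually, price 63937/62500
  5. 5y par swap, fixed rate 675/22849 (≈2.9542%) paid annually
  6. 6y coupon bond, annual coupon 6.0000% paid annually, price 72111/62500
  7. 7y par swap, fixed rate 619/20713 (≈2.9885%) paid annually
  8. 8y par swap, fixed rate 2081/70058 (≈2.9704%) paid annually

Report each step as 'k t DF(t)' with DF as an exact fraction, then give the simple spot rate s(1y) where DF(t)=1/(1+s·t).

1 1 9797/10000
2 2 9323/10000
3 3 459/500
4 4 2187/2500
5 5 173/200
6 6 4149/5000
7 7 8143/10000
8 8 7919/10000
s(1y) = (1/(9797/10000) − 1)/(1) = 203/9797 ≈ 2.0721%

step 1 [1y] swap r/1=203/9797: DF=(1 − 203/9797·(0))/(1+203/9797) = 9797/10000 ≈ 0.979700
step 2 [2y] swap r/1=677/19120: DF=(1 − 677/19120·(0.979700))/(1+677/19120) = 9323/10000 ≈ 0.932300
step 3 [3y] zero: DF = P = 459/500 ≈ 0.918000
step 4 [4y] bond c/1=1/25: DF=(63937/62500 − 1/25·(0.979700+0.932300+0.918000))/(1+1/25) = 2187/2500 ≈ 0.874800
step 5 [5y] swap r/1=675/22849: DF=(1 − 675/22849·(0.979700+0.932300+0.918000+0.874800))/(1+675/22849) = 173/200 ≈ 0.865000
step 6 [6y] bond c/1=3/50: DF=(72111/62500 − 3/50·(0.979700+0.932300+0.918000+0.874800+0.865000))/(1+3/50) = 4149/5000 ≈ 0.829800
step 7 [7y] swap r/1=619/20713: DF=(1 − 619/20713·(0.979700+0.932300+0.918000+0.874800+0.865000+0.829800))/(1+619/20713) = 8143/10000 ≈ 0.814300
step 8 [8y] swap r/1=2081/70058: DF=(1 − 2081/70058·(0.979700+0.932300+0.918000+0.874800+0.865000+0.829800+0.814300))/(1+2081/70058) = 7919/10000 ≈ 0.791900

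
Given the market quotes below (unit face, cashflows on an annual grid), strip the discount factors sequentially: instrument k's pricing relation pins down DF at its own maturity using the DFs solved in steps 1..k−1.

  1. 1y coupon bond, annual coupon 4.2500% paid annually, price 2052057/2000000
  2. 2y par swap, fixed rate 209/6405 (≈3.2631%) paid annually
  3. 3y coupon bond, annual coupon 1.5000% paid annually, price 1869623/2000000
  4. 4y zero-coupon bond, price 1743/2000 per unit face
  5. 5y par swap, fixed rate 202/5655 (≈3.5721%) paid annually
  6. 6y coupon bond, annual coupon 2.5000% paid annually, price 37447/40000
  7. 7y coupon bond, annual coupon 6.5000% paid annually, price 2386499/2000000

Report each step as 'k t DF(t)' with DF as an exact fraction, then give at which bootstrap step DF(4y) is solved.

step 1 [1y] bond c/1=17/400: DF=(2052057/2000000 − 17/400·(0))/(1+17/400) = 4921/5000 ≈ 0.984200
step 2 [2y] swap r/1=209/6405: DF=(1 − 209/6405·(0.984200))/(1+209/6405) = 9373/10000 ≈ 0.937300
step 3 [3y] bond c/1=3/200: DF=(1869623/2000000 − 3/200·(0.984200+0.937300))/(1+3/200) = 4463/5000 ≈ 0.892600
step 4 [4y] zero: DF = P = 1743/2000 ≈ 0.871500
step 5 [5y] swap r/1=202/5655: DF=(1 − 202/5655·(0.984200+0.937300+0.892600+0.871500))/(1+202/5655) = 524/625 ≈ 0.838400
step 6 [6y] bond c/1=1/40: DF=(37447/40000 − 1/40·(0.984200+0.937300+0.892600+0.871500+0.838400))/(1+1/40) = 803/1000 ≈ 0.803000
step 7 [7y] bond c/1=13/200: DF=(2386499/2000000 − 13/200·(0.984200+0.937300+0.892600+0.871500+0.838400+0.803000))/(1+13/200) = 7953/10000 ≈ 0.795300

1 1 4921/5000
2 2 9373/10000
3 3 4463/5000
4 4 1743/2000
5 5 524/625
6 6 803/1000
7 7 7953/10000
DF(4y) is solved at step 4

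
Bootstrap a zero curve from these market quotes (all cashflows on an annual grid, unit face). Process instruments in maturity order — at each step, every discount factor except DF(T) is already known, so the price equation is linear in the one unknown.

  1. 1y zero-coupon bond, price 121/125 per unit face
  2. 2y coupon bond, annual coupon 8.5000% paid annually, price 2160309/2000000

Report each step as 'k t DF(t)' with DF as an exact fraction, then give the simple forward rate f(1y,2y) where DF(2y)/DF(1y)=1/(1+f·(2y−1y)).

1 1 121/125
2 2 9197/10000
f(1y,2y) = ((121/125)/(9197/10000) − 1)/(1) = 483/9197 ≈ 5.2517%

step 1 [1y] zero: DF = P = 121/125 ≈ 0.968000
step 2 [2y] bond c/1=17/200: DF=(2160309/2000000 − 17/200·(0.968000))/(1+17/200) = 9197/10000 ≈ 0.919700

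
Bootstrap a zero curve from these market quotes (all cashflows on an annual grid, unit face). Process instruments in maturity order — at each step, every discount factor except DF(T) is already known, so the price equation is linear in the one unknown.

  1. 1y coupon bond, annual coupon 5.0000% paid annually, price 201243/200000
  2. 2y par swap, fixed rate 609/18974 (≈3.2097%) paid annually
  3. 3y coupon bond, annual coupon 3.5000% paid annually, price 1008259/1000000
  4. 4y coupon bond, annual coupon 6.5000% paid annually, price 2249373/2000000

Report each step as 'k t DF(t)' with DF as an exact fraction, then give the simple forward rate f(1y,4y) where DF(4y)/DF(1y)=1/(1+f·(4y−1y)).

step 1 [1y] bond c/1=1/20: DF=(201243/200000 − 1/20·(0))/(1+1/20) = 9583/10000 ≈ 0.958300
step 2 [2y] swap r/1=609/18974: DF=(1 − 609/18974·(0.958300))/(1+609/18974) = 9391/10000 ≈ 0.939100
step 3 [3y] bond c/1=7/200: DF=(1008259/1000000 − 7/200·(0.958300+0.939100))/(1+7/200) = 91/100 ≈ 0.910000
step 4 [4y] bond c/1=13/200: DF=(2249373/2000000 − 13/200·(0.958300+0.939100+0.910000))/(1+13/200) = 8847/10000 ≈ 0.884700

1 1 9583/10000
2 2 9391/10000
3 3 91/100
4 4 8847/10000
f(1y,4y) = ((9583/10000)/(8847/10000) − 1)/(3) = 736/26541 ≈ 2.7731%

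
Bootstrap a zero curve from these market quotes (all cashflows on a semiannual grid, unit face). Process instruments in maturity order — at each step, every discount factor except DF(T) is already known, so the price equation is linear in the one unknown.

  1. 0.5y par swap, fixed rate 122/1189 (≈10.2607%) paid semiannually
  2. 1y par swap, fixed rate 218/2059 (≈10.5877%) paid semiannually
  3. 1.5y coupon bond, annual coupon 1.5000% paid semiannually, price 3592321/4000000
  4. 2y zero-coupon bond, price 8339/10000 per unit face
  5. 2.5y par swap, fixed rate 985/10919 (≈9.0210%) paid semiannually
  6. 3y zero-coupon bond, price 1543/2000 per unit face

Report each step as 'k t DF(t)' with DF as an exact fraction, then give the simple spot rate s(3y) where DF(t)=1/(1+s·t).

step 1 [0.5y] swap r/2=61/1189: DF=(1 − 61/1189·(0))/(1+61/1189) = 1189/1250 ≈ 0.951200
step 2 [1y] swap r/2=109/2059: DF=(1 − 109/2059·(0.951200))/(1+109/2059) = 9019/10000 ≈ 0.901900
step 3 [1.5y] bond c/2=3/400: DF=(3592321/4000000 − 3/400·(0.951200+0.901900))/(1+3/400) = 1097/1250 ≈ 0.877600
step 4 [2y] zero: DF = P = 8339/10000 ≈ 0.833900
step 5 [2.5y] swap r/2=985/21838: DF=(1 − 985/21838·(0.951200+0.901900+0.877600+0.833900))/(1+985/21838) = 803/1000 ≈ 0.803000
step 6 [3y] zero: DF = P = 1543/2000 ≈ 0.771500

1 1/2 1189/1250
2 1 9019/10000
3 3/2 1097/1250
4 2 8339/10000
5 5/2 803/1000
6 3 1543/2000
s(3y) = (1/(1543/2000) − 1)/(3) = 457/4629 ≈ 9.8725%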